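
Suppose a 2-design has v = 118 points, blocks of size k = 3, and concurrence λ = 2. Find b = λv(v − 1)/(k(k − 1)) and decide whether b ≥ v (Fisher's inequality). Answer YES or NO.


r = λ(v − 1)/(k − 1) = 2·117/2 = 117.
b = vr/k = 118·117/3 = 4602.
Fisher's inequality: b ≥ v ⇔ 4602 ≥ 118? YES.

YES


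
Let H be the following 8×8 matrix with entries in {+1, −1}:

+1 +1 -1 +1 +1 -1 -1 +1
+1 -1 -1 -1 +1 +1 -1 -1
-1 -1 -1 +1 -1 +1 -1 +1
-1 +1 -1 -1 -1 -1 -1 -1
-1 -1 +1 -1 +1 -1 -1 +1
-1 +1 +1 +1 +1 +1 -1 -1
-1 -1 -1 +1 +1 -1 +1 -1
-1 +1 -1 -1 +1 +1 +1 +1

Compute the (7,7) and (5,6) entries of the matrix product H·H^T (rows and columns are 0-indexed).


Row 5 of H: [-1, 1, 1, 1, 1, 1, -1, -1].
Row 6 of H: [-1, -1, -1, 1, 1, -1, 1, -1].
Row 7 of H: [-1, 1, -1, -1, 1, 1, 1, 1].
(H·H^T)[7][7] = Σ_j H[7][j]·H[7][j] = (-1)² + (1)² + (-1)² + (-1)² + (1)² + (1)² + (1)² + (1)² = 1 + 1 + 1 + 1 + 1 + 1 + 1 + 1 = 8.
(H·H^T)[5][6] = Σ_j H[5][j]·H[6][j] = (-1)·(-1) + (1)·(-1) + (1)·(-1) + (1)·(1) + (1)·(1) + (1)·(-1) + (-1)·(1) + (-1)·(-1) = 1 + -1 + -1 + 1 + 1 + -1 + -1 + 1 = 0.
So rows 5 and 6 are orthogonal; the diagonal entry equals n = 8.

(7,7) entry = 8; (5,6) entry = 0.


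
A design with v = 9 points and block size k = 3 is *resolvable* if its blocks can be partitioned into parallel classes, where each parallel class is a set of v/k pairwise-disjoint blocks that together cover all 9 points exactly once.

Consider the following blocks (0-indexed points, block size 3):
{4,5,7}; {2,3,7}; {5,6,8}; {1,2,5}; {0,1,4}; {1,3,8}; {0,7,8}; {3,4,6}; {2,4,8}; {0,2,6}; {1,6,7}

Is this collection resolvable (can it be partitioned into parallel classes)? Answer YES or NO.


v = 9, block size k = 3, number of blocks = 11.
For resolvability, blocks must partition into parallel classes of size v/k = 3.
Total blocks must therefore be a multiple of 3: 11 = 3·3 + 2 ⇒ not divisible ✗.
Resolvable? NO.

NO


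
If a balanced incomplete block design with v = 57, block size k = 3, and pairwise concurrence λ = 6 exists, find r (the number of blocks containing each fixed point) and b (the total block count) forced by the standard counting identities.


Any 2-(v, k, λ) BIBD satisfies two necessary conditions:
  (i)  Each point sits in r blocks, and counting incidences through any fixed point gives r(k − 1) = λ(v − 1), so r = λ(v − 1)/(k − 1).
  (ii) Total incidences bk = vr, so b = vr/k.
Step 1: r = λ(v − 1)/(k − 1) = 6·(57 − 1)/(3 − 1) = 6·56/2 = 336/2 = 168.
Step 2: b = vr/k = 57·168/3 = 9576/3 = 3192.
Check integrality: r = 168 ∈ Z ✓, b = 3192 ∈ Z ✓.
(These identities are necessary conditions: they determine r and b for any design with these parameters, but do not by themselves prove that one exists.)

r = 168, b = 3192.


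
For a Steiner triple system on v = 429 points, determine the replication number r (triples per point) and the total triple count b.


An STS(v) is a 2-(v, 3, 1) BIBD: block size k = 3, λ = 1.
Replication: r(k − 1) = λ(v − 1) ⇒ r·2 = 429 − 1 = 428 ⇒ r = 214.
Block count: bk = vr ⇒ b·3 = 429·214 = 91806 ⇒ b = 30602.

r = 214, b = 30602.


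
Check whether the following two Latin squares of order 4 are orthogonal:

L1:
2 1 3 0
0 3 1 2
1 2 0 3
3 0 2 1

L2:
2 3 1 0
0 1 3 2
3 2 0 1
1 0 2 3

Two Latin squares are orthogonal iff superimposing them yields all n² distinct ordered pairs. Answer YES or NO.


Form the n² = 16 superimposed pairs (L1[i][j], L2[i][j]), row by row (rows and columns indexed from 0):
row 0: (2,2) (1,3) (3,1) (0,0)
row 1: (0,0) (3,1) (1,3) (2,2)
row 2: (1,3) (2,2) (0,0) (3,1)
row 3: (3,1) (0,0) (2,2) (1,3)
Orthogonality requires all 16 pairs distinct.
But the pair (0,0) repeats: cell (0,3) has L1 = 0, L2 = 0, and cell (1,0) has L1 = 0, L2 = 0.
A repeated pair means some other pair never occurs (only 4 distinct pairs out of 16), so the squares are not orthogonal.
Conclusion: NO.

NO


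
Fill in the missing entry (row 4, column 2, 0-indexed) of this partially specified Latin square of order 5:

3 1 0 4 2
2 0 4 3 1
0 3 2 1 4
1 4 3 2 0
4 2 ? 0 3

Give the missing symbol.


Row 4 contains symbols [0, 2, 3, 4] — missing [1].
Column 2 contains symbols [0, 2, 3, 4] — missing [1].
The missing symbol must appear in both missing sets; intersection = [1].
Therefore the hidden value is 1.

Missing value = 1.


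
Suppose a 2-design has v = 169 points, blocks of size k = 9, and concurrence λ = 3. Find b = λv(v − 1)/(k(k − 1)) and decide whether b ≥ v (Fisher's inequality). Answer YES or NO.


b = λv(v − 1)/(k(k − 1)) = 3·169·168/(9·8) = 85176/72 = 1183.
Compare with v = 169: b ≥ v, so Fisher's inequality holds.

YES


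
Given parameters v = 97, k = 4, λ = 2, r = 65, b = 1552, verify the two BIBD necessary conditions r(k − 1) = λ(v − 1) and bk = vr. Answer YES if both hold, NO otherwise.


Condition (i): r(k − 1) = 65·3 = 195; λ(v − 1) = 2·96 = 192. Match? NO.
Condition (ii): bk = 1552·4 = 6208; vr = 97·65 = 6305. Match? NO.
Both conditions hold? NO.

NO


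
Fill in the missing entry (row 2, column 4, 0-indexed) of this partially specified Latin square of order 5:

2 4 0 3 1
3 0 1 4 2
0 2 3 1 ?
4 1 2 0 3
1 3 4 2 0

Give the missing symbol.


Row 2 contains symbols [0, 1, 2, 3] — missing [4].
Column 4 contains symbols [0, 1, 2, 3] — missing [4].
The missing symbol must appear in both missing sets; intersection = [4].
Therefore the hidden value is 4.

Missing value = 4.


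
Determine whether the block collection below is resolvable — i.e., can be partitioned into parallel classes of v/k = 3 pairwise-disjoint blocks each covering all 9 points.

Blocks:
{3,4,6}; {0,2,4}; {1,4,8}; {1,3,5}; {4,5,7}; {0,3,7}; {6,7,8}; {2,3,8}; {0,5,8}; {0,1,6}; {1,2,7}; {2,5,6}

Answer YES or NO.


v = 9, block size k = 3, number of blocks = 12.
For resolvability, blocks must partition into parallel classes of size v/k = 3.
Total blocks must therefore be a multiple of 3: 12 = 3·4 + 0 ⇒ divisible ✓.
Greedy packing gives 4 candidate class(es). Each should be a full parallel class (size 3, covers all 9 points).
  Class 1 (3 blocks): {3,4,6}; {0,5,8}; {1,2,7}. Points covered: [0, 1, 2, 3, 4, 5, 6, 7, 8].
  Class 2 (3 blocks): {0,2,4}; {1,3,5}; {6,7,8}. Points covered: [0, 1, 2, 3, 4, 5, 6, 7, 8].
  Class 3 (3 blocks): {1,4,8}; {0,3,7}; {2,5,6}. Points covered: [0, 1, 2, 3, 4, 5, 6, 7, 8].
  Class 4 (3 blocks): {4,5,7}; {2,3,8}; {0,1,6}. Points covered: [0, 1, 2, 3, 4, 5, 6, 7, 8].
All classes full (size 3)? YES. All classes cover every point? YES.
Resolvable? YES.

YES


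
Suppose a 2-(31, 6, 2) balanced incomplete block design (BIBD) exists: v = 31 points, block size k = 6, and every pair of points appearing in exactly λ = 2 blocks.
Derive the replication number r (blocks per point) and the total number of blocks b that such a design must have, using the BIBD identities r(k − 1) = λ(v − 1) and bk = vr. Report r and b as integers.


Any 2-(v, k, λ) BIBD satisfies two necessary conditions:
  (i)  Each point sits in r blocks, and counting incidences through any fixed point gives r(k − 1) = λ(v − 1), so r = λ(v − 1)/(k − 1).
  (ii) Total incidences bk = vr, so b = vr/k.
Step 1: r = λ(v − 1)/(k − 1) = 2·(31 − 1)/(6 − 1) = 2·30/5 = 60/5 = 12.
Step 2: b = vr/k = 31·12/6 = 372/6 = 62.
Check integrality: r = 12 ∈ Z ✓, b = 62 ∈ Z ✓.
(These identities are necessary conditions: they determine r and b for any design with these parameters, but do not by themselves prove that one exists.)

r = 12, b = 62.


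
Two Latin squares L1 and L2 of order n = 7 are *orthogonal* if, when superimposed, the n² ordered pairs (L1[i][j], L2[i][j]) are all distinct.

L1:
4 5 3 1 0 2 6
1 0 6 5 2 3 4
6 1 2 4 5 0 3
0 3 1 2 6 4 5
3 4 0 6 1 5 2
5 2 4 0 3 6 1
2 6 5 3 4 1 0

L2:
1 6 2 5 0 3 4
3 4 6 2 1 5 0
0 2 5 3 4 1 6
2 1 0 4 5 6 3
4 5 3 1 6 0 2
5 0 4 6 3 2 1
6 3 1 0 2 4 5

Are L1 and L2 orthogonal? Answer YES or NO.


Form the n² = 49 superimposed pairs (L1[i][j], L2[i][j]), row by row (rows and columns indexed from 0):
row 0: (4,1) (5,6) (3,2) (1,5) (0,0) (2,3) (6,4)
row 1: (1,3) (0,4) (6,6) (5,2) (2,1) (3,5) (4,0)
row 2: (6,0) (1,2) (2,5) (4,3) (5,4) (0,1) (3,6)
row 3: (0,2) (3,1) (1,0) (2,4) (6,5) (4,6) (5,3)
row 4: (3,4) (4,5) (0,3) (6,1) (1,6) (5,0) (2,2)
row 5: (5,5) (2,0) (4,4) (0,6) (3,3) (6,2) (1,1)
row 6: (2,6) (6,3) (5,1) (3,0) (4,2) (1,4) (0,5)
Orthogonality requires all 49 pairs distinct.
Check by first coordinate: for each symbol s of L1, list the L2 entries in the n cells where L1 = s; they must all differ.
  L1 = 0: L2 entries (in reading order) 0, 4, 1, 2, 3, 6, 5 — all 7 distinct ✓
  L1 = 1: L2 entries (in reading order) 5, 3, 2, 0, 6, 1, 4 — all 7 distinct ✓
  L1 = 2: L2 entries (in reading order) 3, 1, 5, 4, 2, 0, 6 — all 7 distinct ✓
  L1 = 3: L2 entries (in reading order) 2, 5, 6, 1, 4, 3, 0 — all 7 distinct ✓
  L1 = 4: L2 entries (in reading order) 1, 0, 3, 6, 5, 4, 2 — all 7 distinct ✓
  L1 = 5: L2 entries (in reading order) 6, 2, 4, 3, 0, 5, 1 — all 7 distinct ✓
  L1 = 6: L2 entries (in reading order) 4, 6, 0, 5, 1, 2, 3 — all 7 distinct ✓
Every symbol of L1 meets every symbol of L2 exactly once, so all 49 pairs are distinct (49 of 49).
Conclusion: YES.

YES


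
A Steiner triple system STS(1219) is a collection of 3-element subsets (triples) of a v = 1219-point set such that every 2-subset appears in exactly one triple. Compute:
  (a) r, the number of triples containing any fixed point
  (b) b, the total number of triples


An STS(v) is a 2-(v, 3, 1) BIBD: block size k = 3, λ = 1.
Replication: r(k − 1) = λ(v − 1) ⇒ r·2 = 1219 − 1 = 1218 ⇒ r = 609.
Block count: b = v(v − 1)/6 = 1219·1218/6 = 1484742/6 = 247457.
(Check via bk = vr: 247457·3 = 742371 = 1219·609 = 742371 ✓.)

r = 609, b = 247457.


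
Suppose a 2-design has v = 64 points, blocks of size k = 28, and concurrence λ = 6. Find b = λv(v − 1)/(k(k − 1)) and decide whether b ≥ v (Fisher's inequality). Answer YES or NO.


r = λ(v − 1)/(k − 1) = 6·63/27 = 14.
b = vr/k = 64·14/28 = 32.
Fisher's inequality: b ≥ v ⇔ 32 ≥ 64? NO.

NO


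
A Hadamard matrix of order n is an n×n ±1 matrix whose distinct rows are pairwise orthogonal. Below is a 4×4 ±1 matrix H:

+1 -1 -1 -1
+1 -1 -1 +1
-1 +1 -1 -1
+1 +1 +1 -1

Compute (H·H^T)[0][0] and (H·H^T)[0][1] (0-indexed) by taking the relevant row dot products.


Row 0 of H: [1, -1, -1, -1].
Row 1 of H: [1, -1, -1, 1].
(H·H^T)[0][0] = Σ_j H[0][j]·H[0][j] = (1)² + (-1)² + (-1)² + (-1)² = 1 + 1 + 1 + 1 = 4.
(H·H^T)[0][1] = Σ_j H[0][j]·H[1][j] = (1)·(1) + (-1)·(-1) + (-1)·(-1) + (-1)·(1) = 1 + 1 + 1 + -1 = 2.
Rows 0 and 1 are not orthogonal (dot product = 2 ≠ 0), so H is not a Hadamard matrix.

(0,0) entry = 4; (0,1) entry = 2.


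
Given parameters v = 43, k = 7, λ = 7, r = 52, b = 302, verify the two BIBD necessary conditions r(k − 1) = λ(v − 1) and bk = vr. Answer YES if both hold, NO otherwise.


Condition (i): r(k − 1) = 52·6 = 312; λ(v − 1) = 7·42 = 294. Match? NO.
Condition (ii): bk = 302·7 = 2114; vr = 43·52 = 2236. Match? NO.
Both conditions hold? NO.

NO


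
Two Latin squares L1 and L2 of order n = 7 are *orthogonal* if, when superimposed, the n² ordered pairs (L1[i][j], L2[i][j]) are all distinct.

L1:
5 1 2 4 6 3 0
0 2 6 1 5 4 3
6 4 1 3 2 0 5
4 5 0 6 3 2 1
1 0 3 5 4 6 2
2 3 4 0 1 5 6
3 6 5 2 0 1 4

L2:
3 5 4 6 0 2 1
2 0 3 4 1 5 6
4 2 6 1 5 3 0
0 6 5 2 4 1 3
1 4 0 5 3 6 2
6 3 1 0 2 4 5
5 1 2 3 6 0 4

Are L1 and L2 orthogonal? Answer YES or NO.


Form the n² = 49 superimposed pairs (L1[i][j], L2[i][j]), row by row (rows and columns indexed from 0):
row 0: (5,3) (1,5) (2,4) (4,6) (6,0) (3,2) (0,1)
row 1: (0,2) (2,0) (6,3) (1,4) (5,1) (4,5) (3,6)
row 2: (6,4) (4,2) (1,6) (3,1) (2,5) (0,3) (5,0)
row 3: (4,0) (5,6) (0,5) (6,2) (3,4) (2,1) (1,3)
row 4: (1,1) (0,4) (3,0) (5,5) (4,3) (6,6) (2,2)
row 5: (2,6) (3,3) (4,1) (0,0) (1,2) (5,4) (6,5)
row 6: (3,5) (6,1) (5,2) (2,3) (0,6) (1,0) (4,4)
Orthogonality requires all 49 pairs distinct.
Check by first coordinate: for each symbol s of L1, list the L2 entries in the n cells where L1 = s; they must all differ.
  L1 = 0: L2 entries (in reading order) 1, 2, 3, 5, 4, 0, 6 — all 7 distinct ✓
  L1 = 1: L2 entries (in reading order) 5, 4, 6, 3, 1, 2, 0 — all 7 distinct ✓
  L1 = 2: L2 entries (in reading order) 4, 0, 5, 1, 2, 6, 3 — all 7 distinct ✓
  L1 = 3: L2 entries (in reading order) 2, 6, 1, 4, 0, 3, 5 — all 7 distinct ✓
  L1 = 4: L2 entries (in reading order) 6, 5, 2, 0, 3, 1, 4 — all 7 distinct ✓
  L1 = 5: L2 entries (in reading order) 3, 1, 0, 6, 5, 4, 2 — all 7 distinct ✓
  L1 = 6: L2 entries (in reading order) 0, 3, 4, 2, 6, 5, 1 — all 7 distinct ✓
Every symbol of L1 meets every symbol of L2 exactly once, so all 49 pairs are distinct (49 of 49).
Conclusion: YES.

YES


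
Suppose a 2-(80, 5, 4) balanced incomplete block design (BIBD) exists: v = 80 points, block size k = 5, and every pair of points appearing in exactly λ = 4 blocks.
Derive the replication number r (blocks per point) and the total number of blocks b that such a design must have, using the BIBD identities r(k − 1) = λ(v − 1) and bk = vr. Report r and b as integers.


Any 2-(v, k, λ) BIBD satisfies two necessary conditions:
  (i)  Each point sits in r blocks, and counting incidences through any fixed point gives r(k − 1) = λ(v − 1), so r = λ(v − 1)/(k − 1).
  (ii) Total incidences bk = vr, so b = vr/k.
Step 1: r = λ(v − 1)/(k − 1) = 4·(80 − 1)/(5 − 1) = 4·79/4 = 316/4 = 79.
Step 2: b = vr/k = 80·79/5 = 6320/5 = 1264.
Check integrality: r = 79 ∈ Z ✓, b = 1264 ∈ Z ✓.
(These identities are necessary conditions: they determine r and b for any design with these parameters, but do not by themselves prove that one exists.)

r = 79, b = 1264.


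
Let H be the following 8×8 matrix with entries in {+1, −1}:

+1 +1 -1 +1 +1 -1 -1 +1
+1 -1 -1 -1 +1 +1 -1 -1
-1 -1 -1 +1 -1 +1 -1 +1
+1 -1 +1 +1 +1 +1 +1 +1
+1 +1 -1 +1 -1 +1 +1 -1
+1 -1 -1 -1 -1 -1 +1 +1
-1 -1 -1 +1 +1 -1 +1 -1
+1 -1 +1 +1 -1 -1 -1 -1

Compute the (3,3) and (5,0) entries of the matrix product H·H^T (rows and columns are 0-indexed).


Row 0 of H: [1, 1, -1, 1, 1, -1, -1, 1].
Row 3 of H: [1, -1, 1, 1, 1, 1, 1, 1].
Row 5 of H: [1, -1, -1, -1, -1, -1, 1, 1].
(H·H^T)[3][3] = Σ_j H[3][j]·H[3][j] = (1)² + (-1)² + (1)² + (1)² + (1)² + (1)² + (1)² + (1)² = 1 + 1 + 1 + 1 + 1 + 1 + 1 + 1 = 8.
(H·H^T)[5][0] = Σ_j H[5][j]·H[0][j] = (1)·(1) + (-1)·(1) + (-1)·(-1) + (-1)·(1) + (-1)·(1) + (-1)·(-1) + (1)·(-1) + (1)·(1) = 1 + -1 + 1 + -1 + -1 + 1 + -1 + 1 = 0.
So rows 5 and 0 are orthogonal; the diagonal entry equals n = 8.

(3,3) entry = 8; (5,0) entry = 0.


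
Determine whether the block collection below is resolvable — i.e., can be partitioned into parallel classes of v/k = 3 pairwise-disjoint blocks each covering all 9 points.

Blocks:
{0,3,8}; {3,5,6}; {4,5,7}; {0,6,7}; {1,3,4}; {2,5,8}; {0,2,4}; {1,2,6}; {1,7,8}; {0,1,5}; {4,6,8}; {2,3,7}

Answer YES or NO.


v = 9, block size k = 3, number of blocks = 12.
For resolvability, blocks must partition into parallel classes of size v/k = 3.
Total blocks must therefore be a multiple of 3: 12 = 3·4 + 0 ⇒ divisible ✓.
Greedy packing gives 4 candidate class(es). Each should be a full parallel class (size 3, covers all 9 points).
  Class 1 (3 blocks): {0,3,8}; {4,5,7}; {1,2,6}. Points covered: [0, 1, 2, 3, 4, 5, 6, 7, 8].
  Class 2 (3 blocks): {3,5,6}; {0,2,4}; {1,7,8}. Points covered: [0, 1, 2, 3, 4, 5, 6, 7, 8].
  Class 3 (3 blocks): {0,6,7}; {1,3,4}; {2,5,8}. Points covered: [0, 1, 2, 3, 4, 5, 6, 7, 8].
  Class 4 (3 blocks): {0,1,5}; {4,6,8}; {2,3,7}. Points covered: [0, 1, 2, 3, 4, 5, 6, 7, 8].
All classes full (size 3)? YES. All classes cover every point? YES.
Resolvable? YES.

YES


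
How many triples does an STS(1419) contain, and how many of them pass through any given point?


An STS(v) is a 2-(v, 3, 1) BIBD: block size k = 3, λ = 1.
Replication: r(k − 1) = λ(v − 1) ⇒ r·2 = 1419 − 1 = 1418 ⇒ r = 709.
Block count: bk = vr ⇒ b·3 = 1419·709 = 1006071 ⇒ b = 335357.

r = 709, b = 335357.


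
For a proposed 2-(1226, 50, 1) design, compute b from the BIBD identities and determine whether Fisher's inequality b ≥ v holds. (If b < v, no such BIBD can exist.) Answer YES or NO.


b = λv(v − 1)/(k(k − 1)) = 1·1226·1225/(50·49) = 1501850/2450 = 613.
Compare with v = 1226: b < v, so Fisher's inequality fails.

NO


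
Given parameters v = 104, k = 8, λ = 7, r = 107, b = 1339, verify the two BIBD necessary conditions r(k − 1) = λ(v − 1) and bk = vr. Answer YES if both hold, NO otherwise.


Condition (i): r(k − 1) = 107·7 = 749; λ(v − 1) = 7·103 = 721. Match? NO.
Condition (ii): bk = 1339·8 = 10712; vr = 104·107 = 11128. Match? NO.
Both conditions hold? NO.

NO


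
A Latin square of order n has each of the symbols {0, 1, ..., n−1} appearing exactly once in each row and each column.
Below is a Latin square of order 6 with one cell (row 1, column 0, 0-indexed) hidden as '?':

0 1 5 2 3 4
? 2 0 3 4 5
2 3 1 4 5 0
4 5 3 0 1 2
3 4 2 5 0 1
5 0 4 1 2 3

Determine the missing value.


Row 1 contains symbols [0, 2, 3, 4, 5] — missing [1].
Column 0 contains symbols [0, 2, 3, 4, 5] — missing [1].
The missing symbol must appear in both missing sets; intersection = [1].
Therefore the hidden value is 1.

Missing value = 1.


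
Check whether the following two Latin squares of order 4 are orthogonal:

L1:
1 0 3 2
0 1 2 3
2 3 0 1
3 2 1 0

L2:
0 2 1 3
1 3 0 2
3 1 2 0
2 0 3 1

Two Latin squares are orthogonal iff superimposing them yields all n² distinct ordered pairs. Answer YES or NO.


Form the n² = 16 superimposed pairs (L1[i][j], L2[i][j]), row by row (rows and columns indexed from 0):
row 0: (1,0) (0,2) (3,1) (2,3)
row 1: (0,1) (1,3) (2,0) (3,2)
row 2: (2,3) (3,1) (0,2) (1,0)
row 3: (3,2) (2,0) (1,3) (0,1)
Orthogonality requires all 16 pairs distinct.
But the pair (2,3) repeats: cell (0,3) has L1 = 2, L2 = 3, and cell (2,0) has L1 = 2, L2 = 3.
A repeated pair means some other pair never occurs (only 8 distinct pairs out of 16), so the squares are not orthogonal.
Conclusion: NO.

NO


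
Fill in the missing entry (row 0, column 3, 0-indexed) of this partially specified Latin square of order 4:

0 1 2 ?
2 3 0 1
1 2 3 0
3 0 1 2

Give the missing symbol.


Row 0 contains symbols [0, 1, 2] — missing [3].
Column 3 contains symbols [0, 1, 2] — missing [3].
The missing symbol must appear in both missing sets; intersection = [3].
Therefore the hidden value is 3.

Missing value = 3.


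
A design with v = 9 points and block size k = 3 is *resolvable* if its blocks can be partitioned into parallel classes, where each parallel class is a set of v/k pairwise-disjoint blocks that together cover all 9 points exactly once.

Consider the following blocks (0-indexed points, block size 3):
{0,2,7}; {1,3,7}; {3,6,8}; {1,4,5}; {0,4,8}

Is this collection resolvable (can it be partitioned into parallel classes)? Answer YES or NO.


v = 9, block size k = 3, number of blocks = 5.
For resolvability, blocks must partition into parallel classes of size v/k = 3.
Total blocks must therefore be a multiple of 3: 5 = 3·1 + 2 ⇒ not divisible ✗.
Resolvable? NO.

NO


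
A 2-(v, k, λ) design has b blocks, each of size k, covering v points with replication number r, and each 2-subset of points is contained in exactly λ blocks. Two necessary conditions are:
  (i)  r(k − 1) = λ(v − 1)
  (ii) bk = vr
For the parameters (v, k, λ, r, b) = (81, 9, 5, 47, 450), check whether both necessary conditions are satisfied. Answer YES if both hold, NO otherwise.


Condition (i): r(k − 1) = 47·8 = 376; λ(v − 1) = 5·80 = 400. Match? NO.
Condition (ii): bk = 450·9 = 4050; vr = 81·47 = 3807. Match? NO.
Both conditions hold? NO.

NO


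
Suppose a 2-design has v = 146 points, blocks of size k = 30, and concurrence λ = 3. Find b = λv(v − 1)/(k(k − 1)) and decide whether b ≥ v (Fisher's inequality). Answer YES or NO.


b = λv(v − 1)/(k(k − 1)) = 3·146·145/(30·29) = 63510/870 = 73.
Compare with v = 146: b < v, so Fisher's inequality fails.

NO


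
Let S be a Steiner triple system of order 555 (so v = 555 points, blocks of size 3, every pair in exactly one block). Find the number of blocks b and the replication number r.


An STS(v) is a 2-(v, 3, 1) BIBD: block size k = 3, λ = 1.
Replication: r(k − 1) = λ(v − 1) ⇒ r·2 = 555 − 1 = 554 ⇒ r = 277.
Block count: bk = vr ⇒ b·3 = 555·277 = 153735 ⇒ b = 51245.
(Check via b = v(v − 1)/6 = 555·554/6 = 307470/6 = 51245.)

r = 277, b = 51245.


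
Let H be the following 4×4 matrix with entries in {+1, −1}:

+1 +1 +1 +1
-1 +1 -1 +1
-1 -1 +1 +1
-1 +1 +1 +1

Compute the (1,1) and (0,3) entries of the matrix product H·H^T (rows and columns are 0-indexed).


Row 0 of H: [1, 1, 1, 1].
Row 1 of H: [-1, 1, -1, 1].
Row 3 of H: [-1, 1, 1, 1].
(H·H^T)[1][1] = Σ_j H[1][j]·H[1][j] = (-1)² + (1)² + (-1)² + (1)² = 1 + 1 + 1 + 1 = 4.
(H·H^T)[0][3] = Σ_j H[0][j]·H[3][j] = (1)·(-1) + (1)·(1) + (1)·(1) + (1)·(1) = -1 + 1 + 1 + 1 = 2.
Rows 0 and 3 are not orthogonal (dot product = 2 ≠ 0), so H is not a Hadamard matrix.

(1,1) entry = 4; (0,3) entry = 2.


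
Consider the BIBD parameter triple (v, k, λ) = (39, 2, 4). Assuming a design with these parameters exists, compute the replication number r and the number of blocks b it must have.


Any 2-(v, k, λ) BIBD satisfies two necessary conditions:
  (i)  Each point sits in r blocks, and counting incidences through any fixed point gives r(k − 1) = λ(v − 1), so r = λ(v − 1)/(k − 1).
  (ii) Total incidences bk = vr, so b = vr/k.
Step 1: r = λ(v − 1)/(k − 1) = 4·(39 − 1)/(2 − 1) = 4·38/1 = 152/1 = 152.
Step 2: b = vr/k = 39·152/2 = 5928/2 = 2964.
Check integrality: r = 152 ∈ Z ✓, b = 2964 ∈ Z ✓.
(These identities are necessary conditions: they determine r and b for any design with these parameters, but do not by themselves prove that one exists.)

r = 152, b = 2964.


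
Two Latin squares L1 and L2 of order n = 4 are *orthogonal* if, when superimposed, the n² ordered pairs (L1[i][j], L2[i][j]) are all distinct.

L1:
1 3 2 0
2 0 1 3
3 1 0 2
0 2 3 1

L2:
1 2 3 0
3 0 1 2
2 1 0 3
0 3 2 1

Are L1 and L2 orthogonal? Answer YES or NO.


Form the n² = 16 superimposed pairs (L1[i][j], L2[i][j]), row by row (rows and columns indexed from 0):
row 0: (1,1) (3,2) (2,3) (0,0)
row 1: (2,3) (0,0) (1,1) (3,2)
row 2: (3,2) (1,1) (0,0) (2,3)
row 3: (0,0) (2,3) (3,2) (1,1)
Orthogonality requires all 16 pairs distinct.
But the pair (2,3) repeats: cell (0,2) has L1 = 2, L2 = 3, and cell (1,0) has L1 = 2, L2 = 3.
A repeated pair means some other pair never occurs (only 4 distinct pairs out of 16), so the squares are not orthogonal.
Conclusion: NO.

NO


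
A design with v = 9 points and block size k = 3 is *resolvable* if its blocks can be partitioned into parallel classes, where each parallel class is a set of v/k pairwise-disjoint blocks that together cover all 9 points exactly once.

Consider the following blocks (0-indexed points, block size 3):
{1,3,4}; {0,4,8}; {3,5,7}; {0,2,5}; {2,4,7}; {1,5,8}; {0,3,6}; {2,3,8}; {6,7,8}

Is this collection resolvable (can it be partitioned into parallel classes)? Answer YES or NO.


v = 9, block size k = 3, number of blocks = 9.
For resolvability, blocks must partition into parallel classes of size v/k = 3.
Total blocks must therefore be a multiple of 3: 9 = 3·3 + 0 ⇒ divisible ✓.
Consider block {0,4,8}. The only other block(s) in the collection disjoint from it are {3,5,7} — just 1 block(s). Any parallel class containing {0,4,8} would need 2 other blocks each disjoint from it, so no parallel class of size 3 can contain {0,4,8}.
Since every block must belong to some parallel class in a resolution, the collection cannot be partitioned into parallel classes.
Resolvable? NO.

NO


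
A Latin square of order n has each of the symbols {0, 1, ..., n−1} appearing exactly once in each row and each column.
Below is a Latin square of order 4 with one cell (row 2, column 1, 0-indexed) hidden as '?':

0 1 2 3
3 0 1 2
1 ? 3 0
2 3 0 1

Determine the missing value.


Row 2 contains symbols [0, 1, 3] — missing [2].
Column 1 contains symbols [0, 1, 3] — missing [2].
The missing symbol must appear in both missing sets; intersection = [2].
Therefore the hidden value is 2.

Missing value = 2.


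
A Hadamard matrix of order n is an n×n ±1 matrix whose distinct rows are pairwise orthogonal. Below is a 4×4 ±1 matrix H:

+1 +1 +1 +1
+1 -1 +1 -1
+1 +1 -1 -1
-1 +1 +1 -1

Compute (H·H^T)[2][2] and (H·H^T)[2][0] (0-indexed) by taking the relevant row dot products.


Row 0 of H: [1, 1, 1, 1].
Row 2 of H: [1, 1, -1, -1].
(H·H^T)[2][2] = Σ_j H[2][j]·H[2][j] = (1)² + (1)² + (-1)² + (-1)² = 1 + 1 + 1 + 1 = 4.
(H·H^T)[2][0] = Σ_j H[2][j]·H[0][j] = (1)·(1) + (1)·(1) + (-1)·(1) + (-1)·(1) = 1 + 1 + -1 + -1 = 0.
So rows 2 and 0 are orthogonal; the diagonal entry equals n = 4.

(2,2) entry = 4; (2,0) entry = 0.


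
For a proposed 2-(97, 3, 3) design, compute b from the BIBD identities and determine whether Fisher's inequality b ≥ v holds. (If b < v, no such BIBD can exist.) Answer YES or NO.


b = λv(v − 1)/(k(k − 1)) = 3·97·96/(3·2) = 27936/6 = 4656.
Compare with v = 97: b ≥ v, so Fisher's inequality holds.

YES


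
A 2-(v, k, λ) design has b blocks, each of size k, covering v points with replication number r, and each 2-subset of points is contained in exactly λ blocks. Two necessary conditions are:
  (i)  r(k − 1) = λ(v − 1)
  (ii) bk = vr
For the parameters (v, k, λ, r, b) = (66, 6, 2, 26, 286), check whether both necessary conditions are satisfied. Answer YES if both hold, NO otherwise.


Condition (i): r(k − 1) = 26·5 = 130; λ(v − 1) = 2·65 = 130. Match? YES.
Condition (ii): bk = 286·6 = 1716; vr = 66·26 = 1716. Match? YES.
Both conditions hold? YES.

YES


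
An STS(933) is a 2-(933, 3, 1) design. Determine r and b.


An STS(v) is a 2-(v, 3, 1) BIBD: block size k = 3, λ = 1.
Replication: r(k − 1) = λ(v − 1) ⇒ r·2 = 933 − 1 = 932 ⇒ r = 466.
Block count: b = v(v − 1)/6 = 933·932/6 = 869556/6 = 144926.
(Check via bk = vr: 144926·3 = 434778 = 933·466 = 434778 ✓.)

r = 466, b = 144926.


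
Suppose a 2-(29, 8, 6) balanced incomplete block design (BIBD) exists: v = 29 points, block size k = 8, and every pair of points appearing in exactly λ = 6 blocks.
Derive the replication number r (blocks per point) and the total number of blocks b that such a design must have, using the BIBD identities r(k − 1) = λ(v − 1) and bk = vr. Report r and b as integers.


Any 2-(v, k, λ) BIBD satisfies two necessary conditions:
  (i)  Each point sits in r blocks, and counting incidences through any fixed point gives r(k − 1) = λ(v − 1), so r = λ(v − 1)/(k − 1).
  (ii) Total incidences bk = vr, so b = vr/k.
Step 1: r = λ(v − 1)/(k − 1) = 6·(29 − 1)/(8 − 1) = 6·28/7 = 168/7 = 24.
Step 2: b = vr/k = 29·24/8 = 696/8 = 87.
Check integrality: r = 24 ∈ Z ✓, b = 87 ∈ Z ✓.
(These identities are necessary conditions: they determine r and b for any design with these parameters, but do not by themselves prove that one exists.)

r = 24, b = 87.


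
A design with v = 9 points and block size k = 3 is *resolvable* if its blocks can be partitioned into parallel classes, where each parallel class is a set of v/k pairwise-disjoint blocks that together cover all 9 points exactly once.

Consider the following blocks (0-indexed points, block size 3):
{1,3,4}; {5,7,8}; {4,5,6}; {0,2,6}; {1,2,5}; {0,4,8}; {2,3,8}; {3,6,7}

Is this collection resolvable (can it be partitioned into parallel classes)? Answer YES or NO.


v = 9, block size k = 3, number of blocks = 8.
For resolvability, blocks must partition into parallel classes of size v/k = 3.
Total blocks must therefore be a multiple of 3: 8 = 3·2 + 2 ⇒ not divisible ✗.
Resolvable? NO.

NO


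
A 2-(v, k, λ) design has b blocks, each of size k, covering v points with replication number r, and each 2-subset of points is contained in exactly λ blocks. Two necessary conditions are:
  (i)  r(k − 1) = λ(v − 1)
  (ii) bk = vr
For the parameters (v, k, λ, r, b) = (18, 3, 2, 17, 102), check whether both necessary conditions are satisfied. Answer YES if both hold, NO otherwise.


Condition (i): r(k − 1) = 17·2 = 34; λ(v − 1) = 2·17 = 34. Match? YES.
Condition (ii): bk = 102·3 = 306; vr = 18·17 = 306. Match? YES.
Both conditions hold? YES.

YES


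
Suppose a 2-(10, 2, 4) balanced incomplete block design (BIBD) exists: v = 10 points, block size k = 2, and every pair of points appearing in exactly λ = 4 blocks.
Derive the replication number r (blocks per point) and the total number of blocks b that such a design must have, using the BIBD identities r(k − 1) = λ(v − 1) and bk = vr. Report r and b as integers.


Any 2-(v, k, λ) BIBD satisfies two necessary conditions:
  (i)  Each point sits in r blocks, and counting incidences through any fixed point gives r(k − 1) = λ(v − 1), so r = λ(v − 1)/(k − 1).
  (ii) Total incidences bk = vr, so b = vr/k.
Step 1: r = λ(v − 1)/(k − 1) = 4·(10 − 1)/(2 − 1) = 4·9/1 = 36/1 = 36.
Step 2: b = vr/k = 10·36/2 = 360/2 = 180.
Check integrality: r = 36 ∈ Z ✓, b = 180 ∈ Z ✓.
(These identities are necessary conditions: they determine r and b for any design with these parameters, but do not by themselves prove that one exists.)

r = 36, b = 180.


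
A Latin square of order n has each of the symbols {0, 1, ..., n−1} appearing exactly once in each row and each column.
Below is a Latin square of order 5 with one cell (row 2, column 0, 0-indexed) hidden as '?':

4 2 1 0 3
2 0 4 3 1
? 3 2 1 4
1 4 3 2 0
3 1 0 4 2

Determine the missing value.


Row 2 contains symbols [1, 2, 3, 4] — missing [0].
Column 0 contains symbols [1, 2, 3, 4] — missing [0].
The missing symbol must appear in both missing sets; intersection = [0].
Therefore the hidden value is 0.

Missing value = 0.


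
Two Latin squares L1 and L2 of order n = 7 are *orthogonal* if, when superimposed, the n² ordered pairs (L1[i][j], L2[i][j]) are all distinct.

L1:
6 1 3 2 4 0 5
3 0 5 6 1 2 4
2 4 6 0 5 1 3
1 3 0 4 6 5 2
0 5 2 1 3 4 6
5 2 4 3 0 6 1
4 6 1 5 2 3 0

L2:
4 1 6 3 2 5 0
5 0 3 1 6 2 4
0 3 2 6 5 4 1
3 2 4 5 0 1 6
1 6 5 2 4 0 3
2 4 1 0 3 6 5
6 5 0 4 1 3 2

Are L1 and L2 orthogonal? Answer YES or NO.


Form the n² = 49 superimposed pairs (L1[i][j], L2[i][j]), row by row (rows and columns indexed from 0):
row 0: (6,4) (1,1) (3,6) (2,3) (4,2) (0,5) (5,0)
row 1: (3,5) (0,0) (5,3) (6,1) (1,6) (2,2) (4,4)
row 2: (2,0) (4,3) (6,2) (0,6) (5,5) (1,4) (3,1)
row 3: (1,3) (3,2) (0,4) (4,5) (6,0) (5,1) (2,6)
row 4: (0,1) (5,6) (2,5) (1,2) (3,4) (4,0) (6,3)
row 5: (5,2) (2,4) (4,1) (3,0) (0,3) (6,6) (1,5)
row 6: (4,6) (6,5) (1,0) (5,4) (2,1) (3,3) (0,2)
Orthogonality requires all 49 pairs distinct.
Check by first coordinate: for each symbol s of L1, list the L2 entries in the n cells where L1 = s; they must all differ.
  L1 = 0: L2 entries (in reading order) 5, 0, 6, 4, 1, 3, 2 — all 7 distinct ✓
  L1 = 1: L2 entries (in reading order) 1, 6, 4, 3, 2, 5, 0 — all 7 distinct ✓
  L1 = 2: L2 entries (in reading order) 3, 2, 0, 6, 5, 4, 1 — all 7 distinct ✓
  L1 = 3: L2 entries (in reading order) 6, 5, 1, 2, 4, 0, 3 — all 7 distinct ✓
  L1 = 4: L2 entries (in reading order) 2, 4, 3, 5, 0, 1, 6 — all 7 distinct ✓
  L1 = 5: L2 entries (in reading order) 0, 3, 5, 1, 6, 2, 4 — all 7 distinct ✓
  L1 = 6: L2 entries (in reading order) 4, 1, 2, 0, 3, 6, 5 — all 7 distinct ✓
Every symbol of L1 meets every symbol of L2 exactly once, so all 49 pairs are distinct (49 of 49).
Conclusion: YES.

YES


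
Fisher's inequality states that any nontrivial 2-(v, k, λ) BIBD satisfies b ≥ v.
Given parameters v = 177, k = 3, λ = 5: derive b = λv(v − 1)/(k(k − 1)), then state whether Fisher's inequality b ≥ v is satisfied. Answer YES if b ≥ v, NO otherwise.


b = λv(v − 1)/(k(k − 1)) = 5·177·176/(3·2) = 155760/6 = 25960.
Compare with v = 177: b ≥ v, so Fisher's inequality holds.

YES


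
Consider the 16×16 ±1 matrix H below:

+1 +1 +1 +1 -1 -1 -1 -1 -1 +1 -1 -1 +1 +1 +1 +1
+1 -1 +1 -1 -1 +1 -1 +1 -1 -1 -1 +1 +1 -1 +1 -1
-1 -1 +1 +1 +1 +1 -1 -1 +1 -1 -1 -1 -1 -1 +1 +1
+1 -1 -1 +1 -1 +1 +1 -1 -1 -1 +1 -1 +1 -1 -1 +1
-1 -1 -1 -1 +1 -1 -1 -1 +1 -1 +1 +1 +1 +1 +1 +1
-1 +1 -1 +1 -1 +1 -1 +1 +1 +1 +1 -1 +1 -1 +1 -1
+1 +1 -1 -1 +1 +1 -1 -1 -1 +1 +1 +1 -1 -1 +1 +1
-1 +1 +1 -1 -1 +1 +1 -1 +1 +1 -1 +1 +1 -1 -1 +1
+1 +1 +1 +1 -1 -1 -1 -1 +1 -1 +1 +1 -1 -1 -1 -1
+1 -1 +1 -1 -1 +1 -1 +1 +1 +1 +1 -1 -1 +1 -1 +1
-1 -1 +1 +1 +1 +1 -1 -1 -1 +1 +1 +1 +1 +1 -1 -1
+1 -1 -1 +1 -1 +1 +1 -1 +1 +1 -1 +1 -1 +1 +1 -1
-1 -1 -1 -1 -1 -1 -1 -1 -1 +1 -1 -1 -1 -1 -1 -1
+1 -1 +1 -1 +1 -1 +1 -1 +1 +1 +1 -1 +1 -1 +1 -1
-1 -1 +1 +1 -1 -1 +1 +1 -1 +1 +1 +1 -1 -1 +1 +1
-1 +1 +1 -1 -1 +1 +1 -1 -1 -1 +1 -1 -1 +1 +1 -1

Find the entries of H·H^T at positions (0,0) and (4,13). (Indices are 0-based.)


Row 0 of H: [1, 1, 1, 1, -1, -1, -1, -1, -1, 1, -1, -1, 1, 1, 1, 1].
Row 4 of H: [-1, -1, -1, -1, 1, -1, -1, -1, 1, -1, 1, 1, 1, 1, 1, 1].
Row 13 of H: [1, -1, 1, -1, 1, -1, 1, -1, 1, 1, 1, -1, 1, -1, 1, -1].
(H·H^T)[0][0] = Σ_j H[0][j]·H[0][j] = (1)² + (1)² + (1)² + (1)² + (-1)² + (-1)² + (-1)² + (-1)² + (-1)² + (1)² + (-1)² + (-1)² + (1)² + (1)² + (1)² + (1)² = 1 + 1 + 1 + 1 + 1 + 1 + 1 + 1 + 1 + 1 + 1 + 1 + 1 + 1 + 1 + 1 = 16.
(H·H^T)[4][13] = Σ_j H[4][j]·H[13][j] = (-1)·(1) + (-1)·(-1) + (-1)·(1) + (-1)·(-1) + (1)·(1) + (-1)·(-1) + (-1)·(1) + (-1)·(-1) + (1)·(1) + (-1)·(1) + (1)·(1) + (1)·(-1) + (1)·(1) + (1)·(-1) + (1)·(1) + (1)·(-1) = -1 + 1 + -1 + 1 + 1 + 1 + -1 + 1 + 1 + -1 + 1 + -1 + 1 + -1 + 1 + -1 = 2.
Rows 4 and 13 are not orthogonal (dot product = 2 ≠ 0), so H is not a Hadamard matrix.

(0,0) entry = 16; (4,13) entry = 2.


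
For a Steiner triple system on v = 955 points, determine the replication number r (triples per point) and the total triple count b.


An STS(v) is a 2-(v, 3, 1) BIBD: block size k = 3, λ = 1.
Replication: r(k − 1) = λ(v − 1) ⇒ r·2 = 955 − 1 = 954 ⇒ r = 477.
Block count: b = v(v − 1)/6 = 955·954/6 = 911070/6 = 151845.

r = 477, b = 151845.


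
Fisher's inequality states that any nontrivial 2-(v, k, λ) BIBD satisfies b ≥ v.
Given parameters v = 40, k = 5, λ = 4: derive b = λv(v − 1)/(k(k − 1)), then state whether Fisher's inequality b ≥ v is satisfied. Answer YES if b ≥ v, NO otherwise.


r = λ(v − 1)/(k − 1) = 4·39/4 = 39.
b = vr/k = 40·39/5 = 312.
Fisher's inequality: b ≥ v ⇔ 312 ≥ 40? YES.

YES


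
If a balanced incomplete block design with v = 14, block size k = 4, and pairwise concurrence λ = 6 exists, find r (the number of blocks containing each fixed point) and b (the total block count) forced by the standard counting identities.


Any 2-(v, k, λ) BIBD satisfies two necessary conditions:
  (i)  Each point sits in r blocks, and counting incidences through any fixed point gives r(k − 1) = λ(v − 1), so r = λ(v − 1)/(k − 1).
  (ii) Total incidences bk = vr, so b = vr/k.
Step 1: r = λ(v − 1)/(k − 1) = 6·(14 − 1)/(4 − 1) = 6·13/3 = 78/3 = 26.
Step 2: b = vr/k = 14·26/4 = 364/4 = 91.
Check integrality: r = 26 ∈ Z ✓, b = 91 ∈ Z ✓.
(These identities are necessary conditions: they determine r and b for any design with these parameters, but do not by themselves prove that one exists.)

r = 26, b = 91.


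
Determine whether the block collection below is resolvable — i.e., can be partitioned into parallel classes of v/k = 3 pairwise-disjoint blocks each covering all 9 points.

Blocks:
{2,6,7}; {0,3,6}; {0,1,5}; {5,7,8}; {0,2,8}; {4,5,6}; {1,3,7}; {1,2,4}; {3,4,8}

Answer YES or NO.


v = 9, block size k = 3, number of blocks = 9.
For resolvability, blocks must partition into parallel classes of size v/k = 3.
Total blocks must therefore be a multiple of 3: 9 = 3·3 + 0 ⇒ divisible ✓.
Greedy packing gives 3 candidate class(es). Each should be a full parallel class (size 3, covers all 9 points).
  Class 1 (3 blocks): {2,6,7}; {0,1,5}; {3,4,8}. Points covered: [0, 1, 2, 3, 4, 5, 6, 7, 8].
  Class 2 (3 blocks): {0,3,6}; {5,7,8}; {1,2,4}. Points covered: [0, 1, 2, 3, 4, 5, 6, 7, 8].
  Class 3 (3 blocks): {0,2,8}; {4,5,6}; {1,3,7}. Points covered: [0, 1, 2, 3, 4, 5, 6, 7, 8].
All classes full (size 3)? YES. All classes cover every point? YES.
Resolvable? YES.

YES


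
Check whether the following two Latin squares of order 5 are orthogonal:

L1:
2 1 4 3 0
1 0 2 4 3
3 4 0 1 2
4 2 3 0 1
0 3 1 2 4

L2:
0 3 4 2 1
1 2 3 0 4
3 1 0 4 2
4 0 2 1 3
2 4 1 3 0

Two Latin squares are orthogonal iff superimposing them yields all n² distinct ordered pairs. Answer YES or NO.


Form the n² = 25 superimposed pairs (L1[i][j], L2[i][j]), row by row (rows and columns indexed from 0):
row 0: (2,0) (1,3) (4,4) (3,2) (0,1)
row 1: (1,1) (0,2) (2,3) (4,0) (3,4)
row 2: (3,3) (4,1) (0,0) (1,4) (2,2)
row 3: (4,4) (2,0) (3,2) (0,1) (1,3)
row 4: (0,2) (3,4) (1,1) (2,3) (4,0)
Orthogonality requires all 25 pairs distinct.
But the pair (4,4) repeats: cell (0,2) has L1 = 4, L2 = 4, and cell (3,0) has L1 = 4, L2 = 4.
A repeated pair means some other pair never occurs (only 15 distinct pairs out of 25), so the squares are not orthogonal.
Conclusion: NO.

NO


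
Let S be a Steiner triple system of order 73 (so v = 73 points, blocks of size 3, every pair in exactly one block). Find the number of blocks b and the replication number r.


An STS(v) is a 2-(v, 3, 1) BIBD: block size k = 3, λ = 1.
Replication: r(k − 1) = λ(v − 1) ⇒ r·2 = 73 − 1 = 72 ⇒ r = 36.
Block count: bk = vr ⇒ b·3 = 73·36 = 2628 ⇒ b = 876.
(Check via b = v(v − 1)/6 = 73·72/6 = 5256/6 = 876.)

r = 36, b = 876.


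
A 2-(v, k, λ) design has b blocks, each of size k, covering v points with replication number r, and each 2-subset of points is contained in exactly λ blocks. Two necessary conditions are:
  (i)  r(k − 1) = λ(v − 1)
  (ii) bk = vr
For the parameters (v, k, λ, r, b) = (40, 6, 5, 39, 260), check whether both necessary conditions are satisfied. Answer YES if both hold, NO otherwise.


Condition (i): r(k − 1) = 39·5 = 195; λ(v − 1) = 5·39 = 195. Match? YES.
Condition (ii): bk = 260·6 = 1560; vr = 40·39 = 1560. Match? YES.
Both conditions hold? YES.

YES


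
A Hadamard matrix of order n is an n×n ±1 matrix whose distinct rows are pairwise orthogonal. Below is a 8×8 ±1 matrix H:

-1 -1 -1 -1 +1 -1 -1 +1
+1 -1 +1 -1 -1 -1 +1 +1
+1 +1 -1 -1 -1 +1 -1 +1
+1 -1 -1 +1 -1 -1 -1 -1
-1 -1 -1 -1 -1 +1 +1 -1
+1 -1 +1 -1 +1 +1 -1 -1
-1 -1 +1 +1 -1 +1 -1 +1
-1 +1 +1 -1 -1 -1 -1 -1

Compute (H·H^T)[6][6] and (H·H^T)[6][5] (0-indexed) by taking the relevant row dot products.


Row 5 of H: [1, -1, 1, -1, 1, 1, -1, -1].
Row 6 of H: [-1, -1, 1, 1, -1, 1, -1, 1].
(H·H^T)[6][6] = Σ_j H[6][j]·H[6][j] = (-1)² + (-1)² + (1)² + (1)² + (-1)² + (1)² + (-1)² + (1)² = 1 + 1 + 1 + 1 + 1 + 1 + 1 + 1 = 8.
(H·H^T)[6][5] = Σ_j H[6][j]·H[5][j] = (-1)·(1) + (-1)·(-1) + (1)·(1) + (1)·(-1) + (-1)·(1) + (1)·(1) + (-1)·(-1) + (1)·(-1) = -1 + 1 + 1 + -1 + -1 + 1 + 1 + -1 = 0.
So rows 6 and 5 are orthogonal; the diagonal entry equals n = 8.

(6,6) entry = 8; (6,5) entry = 0.


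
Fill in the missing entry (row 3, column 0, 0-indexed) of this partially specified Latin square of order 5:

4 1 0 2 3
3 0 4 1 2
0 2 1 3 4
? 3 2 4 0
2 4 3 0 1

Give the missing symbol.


Row 3 contains symbols [0, 2, 3, 4] — missing [1].
Column 0 contains symbols [0, 2, 3, 4] — missing [1].
The missing symbol must appear in both missing sets; intersection = [1].
Therefore the hidden value is 1.

Missing value = 1.


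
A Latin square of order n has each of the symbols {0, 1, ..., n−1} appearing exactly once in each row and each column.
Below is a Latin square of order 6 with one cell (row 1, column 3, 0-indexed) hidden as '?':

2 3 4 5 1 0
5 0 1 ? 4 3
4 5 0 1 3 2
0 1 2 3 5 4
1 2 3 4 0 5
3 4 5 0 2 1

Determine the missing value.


Row 1 contains symbols [0, 1, 3, 4, 5] — missing [2].
Column 3 contains symbols [0, 1, 3, 4, 5] — missing [2].
The missing symbol must appear in both missing sets; intersection = [2].
Therefore the hidden value is 2.

Missing value = 2.
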